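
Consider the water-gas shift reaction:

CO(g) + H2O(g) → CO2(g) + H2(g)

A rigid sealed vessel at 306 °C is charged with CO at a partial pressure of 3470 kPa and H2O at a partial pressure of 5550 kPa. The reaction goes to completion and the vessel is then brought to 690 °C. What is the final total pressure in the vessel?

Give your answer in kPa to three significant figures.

15000 kPa

Because the vessel is rigid and T is held at 306 °C, work the stoichiometry in partial pressures (P_i = n_iRT/V).
P(H2O) required for 3470 kPa of CO = (1/1) × 3470 = 3470 kPa; available 5550 kPa, so CO is limiting.
P(H2O) remaining = 5550 − (1/1) × 3470 = 2080 kPa
P(gaseous products) = (1+1)/1 × 3470 = 6940 kPa
P_total at 306 °C = 2080 + 6940 = 9020 kPa
Scaling to 690 °C: P = 9020 × 963.15/579.15 = 15000 kPa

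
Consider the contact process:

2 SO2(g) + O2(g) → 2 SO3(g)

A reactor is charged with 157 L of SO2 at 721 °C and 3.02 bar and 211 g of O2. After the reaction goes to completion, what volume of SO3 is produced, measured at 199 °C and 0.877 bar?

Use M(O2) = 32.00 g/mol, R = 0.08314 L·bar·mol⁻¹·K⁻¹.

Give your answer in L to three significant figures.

n(SO2) = PV/RT = (3.02 × 157) / (0.08314 × 994.15) = 5.736 mol
n(O2) = 211 / 32.00 = 6.594 mol
For 5.736 mol SO2, stoichiometry requires (1/2) × 5.736 = 2.868 mol O2; 6.594 mol is available, so SO2 is limiting.
n(SO3) = (2/2) × 5.736 = 5.736 mol
V(SO3) = nRT/P = 5.736 × 0.08314 × 472.15 / 0.877 = 256.7 L

257 L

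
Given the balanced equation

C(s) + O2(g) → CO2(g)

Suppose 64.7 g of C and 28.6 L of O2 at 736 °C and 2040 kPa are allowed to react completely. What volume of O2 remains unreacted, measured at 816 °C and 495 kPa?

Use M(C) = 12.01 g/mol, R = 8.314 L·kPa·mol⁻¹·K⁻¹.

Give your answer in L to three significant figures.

n(C) = 64.7 / 12.01 = 5.387 mol
n(O2) = PV/RT = (2040 × 28.6) / (8.314 × 1009.15) = 6.954 mol
For 5.387 mol C, stoichiometry requires (1/1) × 5.387 = 5.387 mol O2; 6.954 mol is available, so C is limiting.
n(O2) consumed = (1/1) × 5.387 = 5.387 mol; remaining = 6.954 − 5.387 = 1.567 mol
V(O2) = nRT/P = 1.567 × 8.314 × 1089.15 / 495 = 28.67 L

28.7 L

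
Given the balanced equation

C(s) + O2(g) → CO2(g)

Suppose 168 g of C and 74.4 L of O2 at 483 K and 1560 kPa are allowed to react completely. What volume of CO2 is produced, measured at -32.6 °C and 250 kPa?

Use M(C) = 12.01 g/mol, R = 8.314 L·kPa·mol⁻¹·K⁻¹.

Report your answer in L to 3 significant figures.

112 L

n(C) = 168 / 12.01 = 13.99 mol
n(O2) = PV/RT = (1560 × 74.4) / (8.314 × 483) = 28.90 mol
For 13.99 mol C, stoichiometry requires (1/1) × 13.99 = 13.99 mol O2; 28.90 mol is available, so C is limiting.
n(CO2) = (1/1) × 13.99 = 13.99 mol
V(CO2) = nRT/P = 13.99 × 8.314 × 240.55 / 250 = 111.9 L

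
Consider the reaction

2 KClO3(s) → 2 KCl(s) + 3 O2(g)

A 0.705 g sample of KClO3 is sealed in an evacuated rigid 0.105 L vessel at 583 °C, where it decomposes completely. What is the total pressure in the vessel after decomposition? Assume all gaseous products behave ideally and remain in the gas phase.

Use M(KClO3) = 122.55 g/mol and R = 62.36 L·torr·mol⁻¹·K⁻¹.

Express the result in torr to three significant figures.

4390 torr

n(KClO3) = 0.705 / 122.55 = 0.005753 mol
n(gas produced) = (3/2) × 0.005753 = 0.008630 mol
P = nRT/V = 0.008630 × 62.36 × 856.15 / 0.105 = 4388 torr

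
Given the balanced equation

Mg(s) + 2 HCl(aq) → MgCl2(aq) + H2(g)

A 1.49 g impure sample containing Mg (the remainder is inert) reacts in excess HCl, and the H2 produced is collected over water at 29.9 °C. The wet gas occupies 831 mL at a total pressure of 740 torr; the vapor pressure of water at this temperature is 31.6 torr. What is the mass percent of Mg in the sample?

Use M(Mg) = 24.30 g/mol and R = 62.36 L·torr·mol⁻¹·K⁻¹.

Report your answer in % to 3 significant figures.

50.8 %

P(H2) = 740 − 31.6 = 708.4 torr
n(H2) = PV/RT = (708.4 × 0.8310) / (62.36 × 303.05) = 0.03115 mol
n(Mg) = (1/1) × 0.03115 = 0.03115 mol
m(Mg) = 0.03115 × 24.30 = 0.7569 g
%Mg = 0.7569 / 1.49 × 100 = 50.80%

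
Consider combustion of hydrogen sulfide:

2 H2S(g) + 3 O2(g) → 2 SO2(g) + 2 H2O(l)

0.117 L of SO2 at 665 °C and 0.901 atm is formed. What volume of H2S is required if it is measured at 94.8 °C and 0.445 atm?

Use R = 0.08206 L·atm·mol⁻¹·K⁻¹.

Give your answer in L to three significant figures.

n(SO2) = PV/RT = (0.901 × 0.117) / (0.08206 × 938.15) = 0.001369 mol
n(H2S) = (2/2) × 0.001369 = 0.001369 mol
V = nRT/P = 0.001369 × 0.08206 × 367.95 / 0.445 = 0.09289 L

0.0929 L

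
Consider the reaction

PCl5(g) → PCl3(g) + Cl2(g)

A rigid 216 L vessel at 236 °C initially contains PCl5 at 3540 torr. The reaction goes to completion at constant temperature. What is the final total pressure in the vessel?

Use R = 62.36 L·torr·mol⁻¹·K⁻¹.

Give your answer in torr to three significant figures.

Since T and V are fixed, P_final/P_initial = n_final/n_initial = 2/1.
P_final = (2/1) × 3540 = 7080 torr

7080 torr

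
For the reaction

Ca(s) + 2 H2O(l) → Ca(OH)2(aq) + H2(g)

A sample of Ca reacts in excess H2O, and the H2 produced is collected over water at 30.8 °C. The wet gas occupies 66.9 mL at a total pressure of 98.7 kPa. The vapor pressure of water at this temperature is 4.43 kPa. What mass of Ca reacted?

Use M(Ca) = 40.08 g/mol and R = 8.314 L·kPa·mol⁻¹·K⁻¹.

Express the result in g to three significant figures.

0.100 g

P(H2) = 98.7 − 4.43 = 94.27 kPa
n(H2) = PV/RT = (94.27 × 0.06690) / (8.314 × 303.95) = 0.002496 mol
n(Ca) = (1/1) × 0.002496 = 0.002496 mol
m(Ca) = 0.002496 × 40.08 = 0.1000 g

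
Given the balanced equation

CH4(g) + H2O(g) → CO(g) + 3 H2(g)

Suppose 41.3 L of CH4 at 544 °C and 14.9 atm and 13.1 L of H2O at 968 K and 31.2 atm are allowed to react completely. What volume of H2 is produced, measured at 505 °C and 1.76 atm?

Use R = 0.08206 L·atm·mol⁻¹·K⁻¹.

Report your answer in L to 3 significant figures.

560 L

n(CH4) = PV/RT = (14.9 × 41.3) / (0.08206 × 817.15) = 9.177 mol
n(H2O) = PV/RT = (31.2 × 13.1) / (0.08206 × 968) = 5.145 mol
For 9.177 mol CH4, stoichiometry requires (1/1) × 9.177 = 9.177 mol H2O; 5.145 mol is available, so H2O is limiting.
n(H2) = (3/1) × 5.145 = 15.43 mol
V(H2) = nRT/P = 15.43 × 0.08206 × 778.15 / 1.76 = 559.8 L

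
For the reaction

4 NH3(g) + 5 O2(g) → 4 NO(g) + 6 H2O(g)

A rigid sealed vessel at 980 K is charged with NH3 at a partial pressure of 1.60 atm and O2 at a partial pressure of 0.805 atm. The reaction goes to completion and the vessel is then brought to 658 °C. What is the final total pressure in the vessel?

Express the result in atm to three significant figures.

2.44 atm

With V and T fixed, P_i ∝ n_i, so the mole ratios apply directly to partial pressures at 980 K.
P(O2) required for 1.60 atm of NH3 = (5/4) × 1.60 = 2.000 atm; available 0.805 atm, so O2 is limiting.
P(NH3) remaining = 1.60 − (4/5) × 0.805 = 0.9560 atm
P(gaseous products) = (4+6)/5 × 0.805 = 1.610 atm
P_total at 980 K = 0.9560 + 1.610 = 2.566 atm
Scaling to 658 °C: P = 2.566 × 931.15/980 = 2.438 atm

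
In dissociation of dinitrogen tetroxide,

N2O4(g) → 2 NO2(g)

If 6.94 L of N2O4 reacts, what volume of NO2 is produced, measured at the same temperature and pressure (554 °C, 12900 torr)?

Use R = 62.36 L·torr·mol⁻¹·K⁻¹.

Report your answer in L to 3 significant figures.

At constant T and P, gas volumes are in the mole ratio: V(NO2) = (2/1) × 6.94 = 13.88 L

13.9 L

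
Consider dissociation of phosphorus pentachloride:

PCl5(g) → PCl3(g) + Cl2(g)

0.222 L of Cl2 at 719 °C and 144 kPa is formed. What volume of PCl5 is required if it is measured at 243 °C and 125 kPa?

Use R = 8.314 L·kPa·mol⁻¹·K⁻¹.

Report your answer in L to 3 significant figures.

0.133 L

n(Cl2) = PV/RT = (144 × 0.222) / (8.314 × 992.15) = 0.003876 mol
n(PCl5) = (1/1) × 0.003876 = 0.003876 mol
V = nRT/P = 0.003876 × 8.314 × 516.15 / 125 = 0.1331 L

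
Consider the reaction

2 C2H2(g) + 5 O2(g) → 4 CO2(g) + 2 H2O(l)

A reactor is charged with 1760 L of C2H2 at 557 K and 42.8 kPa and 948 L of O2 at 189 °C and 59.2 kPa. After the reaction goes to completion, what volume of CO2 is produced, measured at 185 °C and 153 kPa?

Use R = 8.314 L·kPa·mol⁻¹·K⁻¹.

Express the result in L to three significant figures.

n(C2H2) = PV/RT = (42.8 × 1760) / (8.314 × 557) = 16.27 mol
n(O2) = PV/RT = (59.2 × 948) / (8.314 × 462.15) = 14.61 mol
For 16.27 mol C2H2, stoichiometry requires (5/2) × 16.27 = 40.67 mol O2; 14.61 mol is available, so O2 is limiting.
n(CO2) = (4/5) × 14.61 = 11.69 mol
V(CO2) = nRT/P = 11.69 × 8.314 × 458.15 / 153 = 291.0 L

291 L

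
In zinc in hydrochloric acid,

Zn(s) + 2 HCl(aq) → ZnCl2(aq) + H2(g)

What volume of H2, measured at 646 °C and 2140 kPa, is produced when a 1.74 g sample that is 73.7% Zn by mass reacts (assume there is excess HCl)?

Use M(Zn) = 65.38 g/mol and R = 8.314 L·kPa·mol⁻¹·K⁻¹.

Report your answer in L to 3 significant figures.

mass of Zn = 1.74 × 73.7/100 = 1.282 g
n(Zn) = 1.282 / 65.38 = 0.01961 mol
n(H2) = (1/1) × 0.01961 = 0.01961 mol
V = nRT/P = 0.01961 × 8.314 × 919.15 / 2140 = 0.07003 L

0.0700 L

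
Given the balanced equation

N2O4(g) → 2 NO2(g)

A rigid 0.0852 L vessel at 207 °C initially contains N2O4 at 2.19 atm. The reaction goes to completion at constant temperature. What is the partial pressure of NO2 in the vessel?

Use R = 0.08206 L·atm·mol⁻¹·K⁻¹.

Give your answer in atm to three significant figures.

4.38 atm

n(N2O4)₀ = PV/RT = (2.19 × 0.0852) / (0.08206 × 480.15) = 0.004736 mol
n(NO2) = (2/1) × 0.004736 = 0.009472 mol
P(NO2) = nRT/V = 0.009472 × 0.08206 × 480.15 / 0.0852 = 4.380 atm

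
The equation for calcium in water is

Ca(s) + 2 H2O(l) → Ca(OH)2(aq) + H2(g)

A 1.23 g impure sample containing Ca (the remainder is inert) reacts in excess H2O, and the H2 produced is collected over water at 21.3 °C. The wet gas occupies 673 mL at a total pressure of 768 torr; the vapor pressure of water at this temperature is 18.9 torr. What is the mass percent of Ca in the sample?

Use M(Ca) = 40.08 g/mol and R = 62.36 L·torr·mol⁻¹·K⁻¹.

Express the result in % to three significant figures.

89.5 %

P(H2) = 768 − 18.9 = 749.1 torr
n(H2) = PV/RT = (749.1 × 0.6730) / (62.36 × 294.45) = 0.02746 mol
n(Ca) = (1/1) × 0.02746 = 0.02746 mol
m(Ca) = 0.02746 × 40.08 = 1.101 g
%Ca = 1.101 / 1.23 × 100 = 89.51%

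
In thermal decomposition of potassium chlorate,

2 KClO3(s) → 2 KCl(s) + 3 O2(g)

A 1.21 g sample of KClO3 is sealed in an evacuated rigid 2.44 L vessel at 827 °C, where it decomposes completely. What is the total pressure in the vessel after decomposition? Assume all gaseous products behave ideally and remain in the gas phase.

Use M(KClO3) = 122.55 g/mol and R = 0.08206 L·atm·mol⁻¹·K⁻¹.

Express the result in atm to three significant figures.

n(KClO3) = 1.21 / 122.55 = 0.009874 mol
n(gas produced) = (3/2) × 0.009874 = 0.01481 mol
P = nRT/V = 0.01481 × 0.08206 × 1100.15 / 2.44 = 0.5480 atm

0.548 atm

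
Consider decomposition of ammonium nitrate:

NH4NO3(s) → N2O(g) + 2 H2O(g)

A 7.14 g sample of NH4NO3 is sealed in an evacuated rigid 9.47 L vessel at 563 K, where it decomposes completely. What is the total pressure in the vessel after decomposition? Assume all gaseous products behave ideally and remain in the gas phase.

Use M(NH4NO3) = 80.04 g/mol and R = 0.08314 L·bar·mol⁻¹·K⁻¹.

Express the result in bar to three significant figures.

n(NH4NO3) = 7.14 / 80.04 = 0.08921 mol
n(gas produced) = (3/1) × 0.08921 = 0.2676 mol
P = nRT/V = 0.2676 × 0.08314 × 563 / 9.47 = 1.323 bar

1.32 bar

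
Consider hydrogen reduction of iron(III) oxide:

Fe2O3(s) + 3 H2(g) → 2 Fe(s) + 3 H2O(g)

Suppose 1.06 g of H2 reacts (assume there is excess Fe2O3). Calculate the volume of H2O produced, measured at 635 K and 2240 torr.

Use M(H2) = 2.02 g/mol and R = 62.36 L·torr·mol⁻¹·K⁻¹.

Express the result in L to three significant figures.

n(H2) = 1.060 / 2.02 = 0.5248 mol
n(H2O) = (3/3) × 0.5248 = 0.5248 mol
V = nRT/P = 0.5248 × 62.36 × 635 / 2240 = 9.277 L

9.28 L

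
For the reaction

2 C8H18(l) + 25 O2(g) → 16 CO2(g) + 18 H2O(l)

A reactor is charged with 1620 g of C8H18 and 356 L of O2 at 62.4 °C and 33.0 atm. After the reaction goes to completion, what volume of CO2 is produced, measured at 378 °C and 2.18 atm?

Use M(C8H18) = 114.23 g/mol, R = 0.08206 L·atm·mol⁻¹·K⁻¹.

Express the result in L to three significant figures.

2780 L

n(C8H18) = 1620 / 114.23 = 14.18 mol
n(O2) = PV/RT = (33.0 × 356) / (0.08206 × 335.55) = 426.7 mol
For 14.18 mol C8H18, stoichiometry requires (25/2) × 14.18 = 177.2 mol O2; 426.7 mol is available, so C8H18 is limiting.
n(CO2) = (16/2) × 14.18 = 113.4 mol
V(CO2) = nRT/P = 113.4 × 0.08206 × 651.15 / 2.18 = 2780 L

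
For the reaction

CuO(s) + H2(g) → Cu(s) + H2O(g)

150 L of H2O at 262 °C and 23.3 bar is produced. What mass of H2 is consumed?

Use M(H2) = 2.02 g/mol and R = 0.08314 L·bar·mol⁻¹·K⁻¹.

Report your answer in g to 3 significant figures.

n(H2O) = PV/RT = (23.3 × 150) / (0.08314 × 535.15) = 78.55 mol
n(H2) = (1/1) × 78.55 = 78.55 mol
m(H2) = 78.55 × 2.02 = 158.7 g

159 g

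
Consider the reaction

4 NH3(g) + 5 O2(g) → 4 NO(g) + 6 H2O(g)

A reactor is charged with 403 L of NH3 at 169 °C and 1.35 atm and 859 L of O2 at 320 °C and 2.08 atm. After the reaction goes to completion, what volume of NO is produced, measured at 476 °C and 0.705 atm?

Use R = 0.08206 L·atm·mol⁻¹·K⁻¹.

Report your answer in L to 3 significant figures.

n(NH3) = PV/RT = (1.35 × 403) / (0.08206 × 442.15) = 14.99 mol
n(O2) = PV/RT = (2.08 × 859) / (0.08206 × 593.15) = 36.71 mol
For 14.99 mol NH3, stoichiometry requires (5/4) × 14.99 = 18.74 mol O2; 36.71 mol is available, so NH3 is limiting.
n(NO) = (4/4) × 14.99 = 14.99 mol
V(NO) = nRT/P = 14.99 × 0.08206 × 749.15 / 0.705 = 1307 L

1310 L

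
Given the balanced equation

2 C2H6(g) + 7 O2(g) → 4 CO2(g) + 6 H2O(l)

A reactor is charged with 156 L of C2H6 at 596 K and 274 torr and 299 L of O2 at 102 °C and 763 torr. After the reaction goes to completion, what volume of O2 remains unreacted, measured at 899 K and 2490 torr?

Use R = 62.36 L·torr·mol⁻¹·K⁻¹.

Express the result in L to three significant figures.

129 L

n(C2H6) = PV/RT = (274 × 156) / (62.36 × 596) = 1.150 mol
n(O2) = PV/RT = (763 × 299) / (62.36 × 375.15) = 9.752 mol
For 1.150 mol C2H6, stoichiometry requires (7/2) × 1.150 = 4.025 mol O2; 9.752 mol is available, so C2H6 is limiting.
n(O2) consumed = (7/2) × 1.150 = 4.025 mol; remaining = 9.752 − 4.025 = 5.727 mol
V(O2) = nRT/P = 5.727 × 62.36 × 899 / 2490 = 128.9 L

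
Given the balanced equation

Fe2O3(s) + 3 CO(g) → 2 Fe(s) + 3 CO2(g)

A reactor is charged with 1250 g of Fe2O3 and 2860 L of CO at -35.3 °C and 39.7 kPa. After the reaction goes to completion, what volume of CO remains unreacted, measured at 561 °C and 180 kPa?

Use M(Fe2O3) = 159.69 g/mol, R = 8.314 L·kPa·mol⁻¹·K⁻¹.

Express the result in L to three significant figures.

1310 L

n(Fe2O3) = 1250 / 159.69 = 7.828 mol
n(CO) = PV/RT = (39.7 × 2860) / (8.314 × 237.85) = 57.42 mol
For 7.828 mol Fe2O3, stoichiometry requires (3/1) × 7.828 = 23.48 mol CO; 57.42 mol is available, so Fe2O3 is limiting.
n(CO) consumed = (3/1) × 7.828 = 23.48 mol; remaining = 57.42 − 23.48 = 33.94 mol
V(CO) = nRT/P = 33.94 × 8.314 × 834.15 / 180 = 1308 L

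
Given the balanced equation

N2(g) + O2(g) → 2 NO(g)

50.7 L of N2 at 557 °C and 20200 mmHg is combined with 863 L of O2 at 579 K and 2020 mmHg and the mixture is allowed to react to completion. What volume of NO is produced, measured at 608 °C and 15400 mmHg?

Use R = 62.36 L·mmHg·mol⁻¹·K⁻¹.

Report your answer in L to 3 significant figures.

n(N2) = PV/RT = (20200 × 50.7) / (62.36 × 830.15) = 19.78 mol
n(O2) = PV/RT = (2020 × 863) / (62.36 × 579) = 48.28 mol
For 19.78 mol N2, stoichiometry requires (1/1) × 19.78 = 19.78 mol O2; 48.28 mol is available, so N2 is limiting.
n(NO) = (2/1) × 19.78 = 39.56 mol
V(NO) = nRT/P = 39.56 × 62.36 × 881.15 / 15400 = 141.2 L

141 L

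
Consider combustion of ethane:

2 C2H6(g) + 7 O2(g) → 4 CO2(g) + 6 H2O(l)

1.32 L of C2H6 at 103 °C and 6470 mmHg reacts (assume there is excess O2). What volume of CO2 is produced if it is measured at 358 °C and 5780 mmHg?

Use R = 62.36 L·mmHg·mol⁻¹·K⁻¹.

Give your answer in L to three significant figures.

n(C2H6) = PV/RT = (6470 × 1.32) / (62.36 × 376.15) = 0.3641 mol
n(CO2) = (4/2) × 0.3641 = 0.7282 mol
V = nRT/P = 0.7282 × 62.36 × 631.15 / 5780 = 4.959 L

4.96 L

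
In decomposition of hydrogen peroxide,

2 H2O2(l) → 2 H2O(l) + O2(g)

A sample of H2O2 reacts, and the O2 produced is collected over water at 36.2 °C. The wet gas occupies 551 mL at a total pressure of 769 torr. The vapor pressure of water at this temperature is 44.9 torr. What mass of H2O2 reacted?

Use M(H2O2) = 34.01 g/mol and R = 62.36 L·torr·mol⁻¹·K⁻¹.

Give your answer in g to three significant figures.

1.41 g

P(O2) = 769 − 44.9 = 724.1 torr
n(O2) = PV/RT = (724.1 × 0.5510) / (62.36 × 309.35) = 0.02068 mol
n(H2O2) = (2/1) × 0.02068 = 0.04136 mol
m(H2O2) = 0.04136 × 34.01 = 1.407 g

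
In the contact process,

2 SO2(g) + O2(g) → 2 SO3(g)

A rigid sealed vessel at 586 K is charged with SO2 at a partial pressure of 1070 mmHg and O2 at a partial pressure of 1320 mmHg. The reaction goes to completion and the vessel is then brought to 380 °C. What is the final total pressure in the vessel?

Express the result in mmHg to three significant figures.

With V and T fixed, P_i ∝ n_i, so the mole ratios apply directly to partial pressures at 586 K.
P(O2) required for 1070 mmHg of SO2 = (1/2) × 1070 = 535.0 mmHg; available 1320 mmHg, so SO2 is limiting.
P(O2) remaining = 1320 − (1/2) × 1070 = 785.0 mmHg
P(gaseous products) = (2)/2 × 1070 = 1070 mmHg
P_total at 586 K = 785.0 + 1070 = 1855 mmHg
Scaling to 380 °C: P = 1855 × 653.15/586 = 2068 mmHg

2070 mmHg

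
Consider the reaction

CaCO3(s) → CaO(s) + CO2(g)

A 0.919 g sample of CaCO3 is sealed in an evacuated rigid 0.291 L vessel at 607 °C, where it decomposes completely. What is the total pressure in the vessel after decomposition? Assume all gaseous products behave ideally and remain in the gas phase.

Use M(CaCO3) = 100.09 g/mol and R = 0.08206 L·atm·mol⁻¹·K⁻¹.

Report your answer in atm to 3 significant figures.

n(CaCO3) = 0.919 / 100.09 = 0.009182 mol
n(gas produced) = (1/1) × 0.009182 = 0.009182 mol
P = nRT/V = 0.009182 × 0.08206 × 880.15 / 0.291 = 2.279 atm

2.28 atm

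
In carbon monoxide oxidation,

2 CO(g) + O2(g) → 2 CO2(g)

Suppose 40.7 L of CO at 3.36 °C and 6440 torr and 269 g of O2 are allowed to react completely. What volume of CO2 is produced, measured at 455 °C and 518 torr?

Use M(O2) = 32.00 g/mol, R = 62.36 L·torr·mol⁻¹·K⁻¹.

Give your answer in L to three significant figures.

1330 L

n(CO) = PV/RT = (6440 × 40.7) / (62.36 × 276.51) = 15.20 mol
n(O2) = 269 / 32.00 = 8.406 mol
For 15.20 mol CO, stoichiometry requires (1/2) × 15.20 = 7.600 mol O2; 8.406 mol is available, so CO is limiting.
n(CO2) = (2/2) × 15.20 = 15.20 mol
V(CO2) = nRT/P = 15.20 × 62.36 × 728.15 / 518 = 1332 L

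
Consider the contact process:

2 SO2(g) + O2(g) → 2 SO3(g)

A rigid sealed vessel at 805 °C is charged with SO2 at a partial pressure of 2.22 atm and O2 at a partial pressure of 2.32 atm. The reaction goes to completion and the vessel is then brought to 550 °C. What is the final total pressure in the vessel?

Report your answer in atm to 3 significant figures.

2.62 atm

With V and T fixed, P_i ∝ n_i, so the mole ratios apply directly to partial pressures at 805 °C.
P(O2) required for 2.22 atm of SO2 = (1/2) × 2.22 = 1.110 atm; available 2.32 atm, so SO2 is limiting.
P(O2) remaining = 2.32 − (1/2) × 2.22 = 1.210 atm
P(gaseous products) = (2)/2 × 2.22 = 2.220 atm
P_total at 805 °C = 1.210 + 2.220 = 3.430 atm
Scaling to 550 °C: P = 3.430 × 823.15/1078.15 = 2.619 atm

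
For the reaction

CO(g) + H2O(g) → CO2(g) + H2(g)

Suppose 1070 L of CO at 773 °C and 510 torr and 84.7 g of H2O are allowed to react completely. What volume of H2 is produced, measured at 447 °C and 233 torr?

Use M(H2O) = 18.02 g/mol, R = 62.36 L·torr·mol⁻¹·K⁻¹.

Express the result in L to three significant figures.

n(CO) = PV/RT = (510 × 1070) / (62.36 × 1046.15) = 8.365 mol
n(H2O) = 84.7 / 18.02 = 4.700 mol
For 8.365 mol CO, stoichiometry requires (1/1) × 8.365 = 8.365 mol H2O; 4.700 mol is available, so H2O is limiting.
n(H2) = (1/1) × 4.700 = 4.700 mol
V(H2) = nRT/P = 4.700 × 62.36 × 720.15 / 233 = 905.9 L

906 L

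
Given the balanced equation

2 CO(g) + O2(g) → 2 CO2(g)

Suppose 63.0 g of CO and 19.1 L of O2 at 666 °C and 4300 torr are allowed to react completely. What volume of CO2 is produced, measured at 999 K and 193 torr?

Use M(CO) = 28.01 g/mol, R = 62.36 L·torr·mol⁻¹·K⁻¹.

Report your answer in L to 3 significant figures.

n(CO) = 63.0 / 28.01 = 2.249 mol
n(O2) = PV/RT = (4300 × 19.1) / (62.36 × 939.15) = 1.402 mol
For 2.249 mol CO, stoichiometry requires (1/2) × 2.249 = 1.125 mol O2; 1.402 mol is available, so CO is limiting.
n(CO2) = (2/2) × 2.249 = 2.249 mol
V(CO2) = nRT/P = 2.249 × 62.36 × 999 / 193 = 725.9 L

726 L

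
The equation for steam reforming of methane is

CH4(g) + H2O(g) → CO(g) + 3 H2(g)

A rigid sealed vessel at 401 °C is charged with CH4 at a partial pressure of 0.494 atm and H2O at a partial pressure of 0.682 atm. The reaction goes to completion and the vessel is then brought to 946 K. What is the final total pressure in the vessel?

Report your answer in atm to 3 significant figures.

At constant V, partial pressures at 401 °C are proportional to moles, so apply stoichiometry directly to pressures.
P(H2O) required for 0.494 atm of CH4 = (1/1) × 0.494 = 0.4940 atm; available 0.682 atm, so CH4 is limiting.
P(H2O) remaining = 0.682 − (1/1) × 0.494 = 0.1880 atm
P(gaseous products) = (1+3)/1 × 0.494 = 1.976 atm
P_total at 401 °C = 0.1880 + 1.976 = 2.164 atm
Scaling to 946 K: P = 2.164 × 946/674.15 = 3.037 atm

3.04 atm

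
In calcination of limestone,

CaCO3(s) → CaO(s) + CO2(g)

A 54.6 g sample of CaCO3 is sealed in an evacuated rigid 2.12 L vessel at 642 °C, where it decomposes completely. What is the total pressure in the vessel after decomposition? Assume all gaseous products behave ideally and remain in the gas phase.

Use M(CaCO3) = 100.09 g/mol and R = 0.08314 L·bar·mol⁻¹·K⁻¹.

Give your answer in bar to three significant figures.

n(CaCO3) = 54.6 / 100.09 = 0.5455 mol
n(gas produced) = (1/1) × 0.5455 = 0.5455 mol
P = nRT/V = 0.5455 × 0.08314 × 915.15 / 2.12 = 19.58 bar

19.6 bar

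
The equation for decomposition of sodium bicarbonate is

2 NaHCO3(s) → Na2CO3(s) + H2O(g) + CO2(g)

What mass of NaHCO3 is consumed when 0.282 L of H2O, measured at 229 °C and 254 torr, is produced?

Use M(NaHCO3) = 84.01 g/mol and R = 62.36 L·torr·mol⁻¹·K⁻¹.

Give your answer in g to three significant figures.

0.384 g

n(H2O) = PV/RT = (254 × 0.282) / (62.36 × 502.15) = 0.002287 mol
n(NaHCO3) = (2/1) × 0.002287 = 0.004574 mol
m(NaHCO3) = 0.004574 × 84.01 = 0.3843 g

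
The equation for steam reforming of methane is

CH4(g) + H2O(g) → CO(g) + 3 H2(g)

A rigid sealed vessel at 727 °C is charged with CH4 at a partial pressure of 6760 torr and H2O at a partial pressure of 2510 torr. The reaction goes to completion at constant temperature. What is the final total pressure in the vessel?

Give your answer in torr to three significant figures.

Because the vessel is rigid and T is held at 727 °C, work the stoichiometry in partial pressures (P_i = n_iRT/V).
P(H2O) required for 6760 torr of CH4 = (1/1) × 6760 = 6760 torr; available 2510 torr, so H2O is limiting.
P(CH4) remaining = 6760 − (1/1) × 2510 = 4250 torr
P(gaseous products) = (1+3)/1 × 2510 = 10040 torr
P_total at 727 °C = 4250 + 10040 = 14290 torr

14300 torr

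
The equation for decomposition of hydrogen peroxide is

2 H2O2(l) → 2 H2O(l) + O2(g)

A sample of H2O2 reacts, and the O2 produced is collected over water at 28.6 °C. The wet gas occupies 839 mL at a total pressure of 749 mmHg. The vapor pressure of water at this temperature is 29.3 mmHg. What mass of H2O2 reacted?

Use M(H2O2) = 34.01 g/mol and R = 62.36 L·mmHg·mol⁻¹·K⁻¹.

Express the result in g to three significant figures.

P(O2) = 749 − 29.3 = 719.7 mmHg
n(O2) = PV/RT = (719.7 × 0.8390) / (62.36 × 301.75) = 0.03209 mol
n(H2O2) = (2/1) × 0.03209 = 0.06418 mol
m(H2O2) = 0.06418 × 34.01 = 2.183 g

2.18 g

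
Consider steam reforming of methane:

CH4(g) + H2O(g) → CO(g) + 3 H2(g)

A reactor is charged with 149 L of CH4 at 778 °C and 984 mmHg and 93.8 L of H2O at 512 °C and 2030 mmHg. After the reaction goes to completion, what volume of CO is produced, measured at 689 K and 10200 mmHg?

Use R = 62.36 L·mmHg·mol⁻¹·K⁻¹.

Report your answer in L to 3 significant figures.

n(CH4) = PV/RT = (984 × 149) / (62.36 × 1051.15) = 2.237 mol
n(H2O) = PV/RT = (2030 × 93.8) / (62.36 × 785.15) = 3.889 mol
For 2.237 mol CH4, stoichiometry requires (1/1) × 2.237 = 2.237 mol H2O; 3.889 mol is available, so CH4 is limiting.
n(CO) = (1/1) × 2.237 = 2.237 mol
V(CO) = nRT/P = 2.237 × 62.36 × 689 / 10200 = 9.423 L

9.42 L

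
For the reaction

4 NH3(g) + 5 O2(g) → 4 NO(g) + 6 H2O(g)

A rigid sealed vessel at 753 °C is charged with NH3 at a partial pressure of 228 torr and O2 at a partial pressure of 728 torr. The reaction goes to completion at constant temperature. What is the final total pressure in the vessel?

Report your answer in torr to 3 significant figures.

1010 torr

At constant V, partial pressures at 753 °C are proportional to moles, so apply stoichiometry directly to pressures.
P(O2) required for 228 torr of NH3 = (5/4) × 228 = 285.0 torr; available 728 torr, so NH3 is limiting.
P(O2) remaining = 728 − (5/4) × 228 = 443.0 torr
P(gaseous products) = (4+6)/4 × 228 = 570.0 torr
P_total at 753 °C = 443.0 + 570.0 = 1013 torr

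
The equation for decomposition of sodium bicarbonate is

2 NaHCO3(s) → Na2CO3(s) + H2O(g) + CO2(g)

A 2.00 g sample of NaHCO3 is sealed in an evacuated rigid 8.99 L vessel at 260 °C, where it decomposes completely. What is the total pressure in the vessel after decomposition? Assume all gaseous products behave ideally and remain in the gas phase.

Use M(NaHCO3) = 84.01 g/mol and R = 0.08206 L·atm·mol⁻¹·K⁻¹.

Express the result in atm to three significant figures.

0.116 atm

n(NaHCO3) = 2.00 / 84.01 = 0.02381 mol
n(gas produced) = (2/2) × 0.02381 = 0.02381 mol
P = nRT/V = 0.02381 × 0.08206 × 533.15 / 8.99 = 0.1159 atm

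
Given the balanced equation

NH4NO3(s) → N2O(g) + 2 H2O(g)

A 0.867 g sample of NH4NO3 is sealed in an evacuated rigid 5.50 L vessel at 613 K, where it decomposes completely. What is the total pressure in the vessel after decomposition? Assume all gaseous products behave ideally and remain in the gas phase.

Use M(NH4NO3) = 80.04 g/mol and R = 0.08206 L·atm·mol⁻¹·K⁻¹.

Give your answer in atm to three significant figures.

0.297 atm

n(NH4NO3) = 0.867 / 80.04 = 0.01083 mol
n(gas produced) = (3/1) × 0.01083 = 0.03249 mol
P = nRT/V = 0.03249 × 0.08206 × 613 / 5.50 = 0.2972 atm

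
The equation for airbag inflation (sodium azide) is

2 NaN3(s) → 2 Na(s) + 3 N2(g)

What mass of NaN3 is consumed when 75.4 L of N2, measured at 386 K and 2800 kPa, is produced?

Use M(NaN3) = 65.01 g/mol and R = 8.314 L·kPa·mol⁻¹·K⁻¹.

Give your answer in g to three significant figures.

n(N2) = PV/RT = (2800 × 75.4) / (8.314 × 386) = 65.79 mol
n(NaN3) = (2/3) × 65.79 = 43.86 mol
m(NaN3) = 43.86 × 65.01 = 2851 g

2850 g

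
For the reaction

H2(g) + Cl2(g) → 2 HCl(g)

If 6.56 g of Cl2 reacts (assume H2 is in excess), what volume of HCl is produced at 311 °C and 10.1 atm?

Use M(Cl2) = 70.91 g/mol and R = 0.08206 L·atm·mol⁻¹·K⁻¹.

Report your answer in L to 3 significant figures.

0.878 L

n(Cl2) = 6.560 / 70.91 = 0.09251 mol
n(HCl) = (2/1) × 0.09251 = 0.1850 mol
V = nRT/P = 0.1850 × 0.08206 × 584.15 / 10.1 = 0.8780 L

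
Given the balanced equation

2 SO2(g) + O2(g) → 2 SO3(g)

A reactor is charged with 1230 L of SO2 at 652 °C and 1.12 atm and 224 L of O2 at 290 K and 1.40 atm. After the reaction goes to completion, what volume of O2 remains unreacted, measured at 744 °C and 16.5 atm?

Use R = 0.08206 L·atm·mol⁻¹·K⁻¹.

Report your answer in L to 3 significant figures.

n(SO2) = PV/RT = (1.12 × 1230) / (0.08206 × 925.15) = 18.15 mol
n(O2) = PV/RT = (1.40 × 224) / (0.08206 × 290) = 13.18 mol
For 18.15 mol SO2, stoichiometry requires (1/2) × 18.15 = 9.075 mol O2; 13.18 mol is available, so SO2 is limiting.
n(O2) consumed = (1/2) × 18.15 = 9.075 mol; remaining = 13.18 − 9.075 = 4.105 mol
V(O2) = nRT/P = 4.105 × 0.08206 × 1017.15 / 16.5 = 20.77 L

20.8 L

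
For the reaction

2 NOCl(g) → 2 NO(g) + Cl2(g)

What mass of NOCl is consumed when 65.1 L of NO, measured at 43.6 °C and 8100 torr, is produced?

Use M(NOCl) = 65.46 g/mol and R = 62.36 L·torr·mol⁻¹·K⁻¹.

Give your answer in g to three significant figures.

n(NO) = PV/RT = (8100 × 65.1) / (62.36 × 316.75) = 26.70 mol
n(NOCl) = (2/2) × 26.70 = 26.70 mol
m(NOCl) = 26.70 × 65.46 = 1748 g

1750 g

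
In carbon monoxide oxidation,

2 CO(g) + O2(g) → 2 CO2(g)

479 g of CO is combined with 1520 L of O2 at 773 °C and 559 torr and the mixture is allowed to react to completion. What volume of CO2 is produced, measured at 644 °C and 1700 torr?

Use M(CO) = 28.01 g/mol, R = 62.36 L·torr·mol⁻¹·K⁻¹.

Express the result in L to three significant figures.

575 L

n(CO) = 479 / 28.01 = 17.10 mol
n(O2) = PV/RT = (559 × 1520) / (62.36 × 1046.15) = 13.02 mol
For 17.10 mol CO, stoichiometry requires (1/2) × 17.10 = 8.550 mol O2; 13.02 mol is available, so CO is limiting.
n(CO2) = (2/2) × 17.10 = 17.10 mol
V(CO2) = nRT/P = 17.10 × 62.36 × 917.15 / 1700 = 575.3 L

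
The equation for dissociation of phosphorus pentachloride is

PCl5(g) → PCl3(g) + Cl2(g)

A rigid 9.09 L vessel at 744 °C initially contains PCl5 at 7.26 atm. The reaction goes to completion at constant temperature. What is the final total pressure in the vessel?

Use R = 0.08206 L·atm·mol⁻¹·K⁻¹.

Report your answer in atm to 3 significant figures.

Rigid vessel, constant T ⇒ P scales with total gas moles (1 → 2).
P_final = (2/1) × 7.26 = 14.52 atm

14.5 atm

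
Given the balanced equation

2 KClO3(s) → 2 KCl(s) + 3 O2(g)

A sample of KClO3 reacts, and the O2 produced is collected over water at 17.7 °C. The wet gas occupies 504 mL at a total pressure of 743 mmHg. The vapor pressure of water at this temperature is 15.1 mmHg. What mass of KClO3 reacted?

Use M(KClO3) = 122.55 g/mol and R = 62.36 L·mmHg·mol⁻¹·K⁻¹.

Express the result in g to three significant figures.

P(O2) = 743 − 15.1 = 727.9 mmHg
n(O2) = PV/RT = (727.9 × 0.5040) / (62.36 × 290.85) = 0.02023 mol
n(KClO3) = (2/3) × 0.02023 = 0.01349 mol
m(KClO3) = 0.01349 × 122.55 = 1.653 g

1.65 g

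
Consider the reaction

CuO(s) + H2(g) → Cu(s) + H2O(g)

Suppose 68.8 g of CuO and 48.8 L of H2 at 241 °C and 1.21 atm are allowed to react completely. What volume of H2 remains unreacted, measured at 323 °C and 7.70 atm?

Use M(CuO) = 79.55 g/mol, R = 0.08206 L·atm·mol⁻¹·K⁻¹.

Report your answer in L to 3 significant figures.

n(CuO) = 68.8 / 79.55 = 0.8649 mol
n(H2) = PV/RT = (1.21 × 48.8) / (0.08206 × 514.15) = 1.400 mol
For 0.8649 mol CuO, stoichiometry requires (1/1) × 0.8649 = 0.8649 mol H2; 1.400 mol is available, so CuO is limiting.
n(H2) consumed = (1/1) × 0.8649 = 0.8649 mol; remaining = 1.400 − 0.8649 = 0.5351 mol
V(H2) = nRT/P = 0.5351 × 0.08206 × 596.15 / 7.70 = 3.400 L

3.40 L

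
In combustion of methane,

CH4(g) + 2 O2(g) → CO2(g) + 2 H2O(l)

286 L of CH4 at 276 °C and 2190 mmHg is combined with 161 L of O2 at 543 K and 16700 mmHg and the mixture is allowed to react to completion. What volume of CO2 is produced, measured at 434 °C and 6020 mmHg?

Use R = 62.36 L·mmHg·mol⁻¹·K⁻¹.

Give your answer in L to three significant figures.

n(CH4) = PV/RT = (2190 × 286) / (62.36 × 549.15) = 18.29 mol
n(O2) = PV/RT = (16700 × 161) / (62.36 × 543) = 79.40 mol
For 18.29 mol CH4, stoichiometry requires (2/1) × 18.29 = 36.58 mol O2; 79.40 mol is available, so CH4 is limiting.
n(CO2) = (1/1) × 18.29 = 18.29 mol
V(CO2) = nRT/P = 18.29 × 62.36 × 707.15 / 6020 = 134.0 L

134 L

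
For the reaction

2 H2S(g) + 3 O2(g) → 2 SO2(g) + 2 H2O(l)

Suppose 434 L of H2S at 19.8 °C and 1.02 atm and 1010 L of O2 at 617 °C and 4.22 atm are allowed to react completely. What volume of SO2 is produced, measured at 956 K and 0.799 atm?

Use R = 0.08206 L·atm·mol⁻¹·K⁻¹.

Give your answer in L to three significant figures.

n(H2S) = PV/RT = (1.02 × 434) / (0.08206 × 292.95) = 18.41 mol
n(O2) = PV/RT = (4.22 × 1010) / (0.08206 × 890.15) = 58.35 mol
For 18.41 mol H2S, stoichiometry requires (3/2) × 18.41 = 27.62 mol O2; 58.35 mol is available, so H2S is limiting.
n(SO2) = (2/2) × 18.41 = 18.41 mol
V(SO2) = nRT/P = 18.41 × 0.08206 × 956 / 0.799 = 1808 L

1810 L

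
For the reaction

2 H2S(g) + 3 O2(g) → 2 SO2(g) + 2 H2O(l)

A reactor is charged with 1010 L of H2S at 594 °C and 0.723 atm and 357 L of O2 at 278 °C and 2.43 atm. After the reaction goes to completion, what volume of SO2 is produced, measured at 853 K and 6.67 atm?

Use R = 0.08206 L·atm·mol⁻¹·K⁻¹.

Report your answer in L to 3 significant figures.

n(H2S) = PV/RT = (0.723 × 1010) / (0.08206 × 867.15) = 10.26 mol
n(O2) = PV/RT = (2.43 × 357) / (0.08206 × 551.15) = 19.18 mol
For 10.26 mol H2S, stoichiometry requires (3/2) × 10.26 = 15.39 mol O2; 19.18 mol is available, so H2S is limiting.
n(SO2) = (2/2) × 10.26 = 10.26 mol
V(SO2) = nRT/P = 10.26 × 0.08206 × 853 / 6.67 = 107.7 L

108 L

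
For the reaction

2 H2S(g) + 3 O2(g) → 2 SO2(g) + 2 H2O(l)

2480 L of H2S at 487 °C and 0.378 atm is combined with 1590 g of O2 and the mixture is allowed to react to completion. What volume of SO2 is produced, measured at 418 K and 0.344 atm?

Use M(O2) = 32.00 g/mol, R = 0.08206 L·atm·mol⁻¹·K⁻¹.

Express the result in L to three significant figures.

1500 L

n(H2S) = PV/RT = (0.378 × 2480) / (0.08206 × 760.15) = 15.03 mol
n(O2) = 1590 / 32.00 = 49.69 mol
For 15.03 mol H2S, stoichiometry requires (3/2) × 15.03 = 22.54 mol O2; 49.69 mol is available, so H2S is limiting.
n(SO2) = (2/2) × 15.03 = 15.03 mol
V(SO2) = nRT/P = 15.03 × 0.08206 × 418 / 0.344 = 1499 L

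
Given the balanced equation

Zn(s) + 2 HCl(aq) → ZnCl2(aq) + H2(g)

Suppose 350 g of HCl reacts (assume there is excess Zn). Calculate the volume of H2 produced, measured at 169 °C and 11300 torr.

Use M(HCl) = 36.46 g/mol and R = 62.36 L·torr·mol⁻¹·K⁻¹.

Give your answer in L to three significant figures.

n(HCl) = 350.0 / 36.46 = 9.600 mol
n(H2) = (1/2) × 9.600 = 4.800 mol
V = nRT/P = 4.800 × 62.36 × 442.15 / 11300 = 11.71 L

11.7 L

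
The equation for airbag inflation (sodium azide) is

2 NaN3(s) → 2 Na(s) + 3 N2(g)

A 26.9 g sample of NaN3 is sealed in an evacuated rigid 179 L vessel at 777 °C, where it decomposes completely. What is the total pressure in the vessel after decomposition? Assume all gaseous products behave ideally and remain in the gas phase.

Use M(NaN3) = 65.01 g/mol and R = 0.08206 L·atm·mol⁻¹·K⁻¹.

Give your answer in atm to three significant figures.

n(NaN3) = 26.9 / 65.01 = 0.4138 mol
n(gas produced) = (3/2) × 0.4138 = 0.6207 mol
P = nRT/V = 0.6207 × 0.08206 × 1050.15 / 179 = 0.2988 atm

0.299 atm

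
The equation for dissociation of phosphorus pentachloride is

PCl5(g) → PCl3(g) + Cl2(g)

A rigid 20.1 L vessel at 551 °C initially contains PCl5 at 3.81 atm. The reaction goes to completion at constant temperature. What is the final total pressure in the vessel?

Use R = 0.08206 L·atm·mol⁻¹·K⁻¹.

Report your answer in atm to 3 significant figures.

Since T and V are fixed, P_final/P_initial = n_final/n_initial = 2/1.
P_final = (2/1) × 3.81 = 7.620 atm

7.62 atm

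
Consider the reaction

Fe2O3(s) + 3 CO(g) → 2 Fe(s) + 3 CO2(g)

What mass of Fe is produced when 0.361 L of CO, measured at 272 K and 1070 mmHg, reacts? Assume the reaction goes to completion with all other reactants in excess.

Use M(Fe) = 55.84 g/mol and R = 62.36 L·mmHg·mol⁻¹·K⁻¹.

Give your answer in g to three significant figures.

0.848 g

n(CO) = PV/RT = (1070 × 0.361) / (62.36 × 272) = 0.02277 mol
n(Fe) = (2/3) × 0.02277 = 0.01518 mol
m(Fe) = 0.01518 × 55.84 = 0.8477 g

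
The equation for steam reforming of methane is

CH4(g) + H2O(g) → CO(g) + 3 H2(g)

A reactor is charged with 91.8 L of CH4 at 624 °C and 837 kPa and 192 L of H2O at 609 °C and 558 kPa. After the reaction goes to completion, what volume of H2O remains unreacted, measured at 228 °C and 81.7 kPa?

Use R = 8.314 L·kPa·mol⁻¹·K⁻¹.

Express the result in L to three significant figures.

n(CH4) = PV/RT = (837 × 91.8) / (8.314 × 897.15) = 10.30 mol
n(H2O) = PV/RT = (558 × 192) / (8.314 × 882.15) = 14.61 mol
For 10.30 mol CH4, stoichiometry requires (1/1) × 10.30 = 10.30 mol H2O; 14.61 mol is available, so CH4 is limiting.
n(H2O) consumed = (1/1) × 10.30 = 10.30 mol; remaining = 14.61 − 10.30 = 4.310 mol
V(H2O) = nRT/P = 4.310 × 8.314 × 501.15 / 81.7 = 219.8 L

220 L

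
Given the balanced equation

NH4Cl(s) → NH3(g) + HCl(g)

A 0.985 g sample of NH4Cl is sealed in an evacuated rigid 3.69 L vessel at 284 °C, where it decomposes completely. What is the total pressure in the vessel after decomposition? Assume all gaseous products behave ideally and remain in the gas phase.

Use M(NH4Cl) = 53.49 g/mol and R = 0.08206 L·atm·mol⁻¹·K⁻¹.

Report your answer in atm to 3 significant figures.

n(NH4Cl) = 0.985 / 53.49 = 0.01841 mol
n(gas produced) = (2/1) × 0.01841 = 0.03682 mol
P = nRT/V = 0.03682 × 0.08206 × 557.15 / 3.69 = 0.4562 atm

0.456 atm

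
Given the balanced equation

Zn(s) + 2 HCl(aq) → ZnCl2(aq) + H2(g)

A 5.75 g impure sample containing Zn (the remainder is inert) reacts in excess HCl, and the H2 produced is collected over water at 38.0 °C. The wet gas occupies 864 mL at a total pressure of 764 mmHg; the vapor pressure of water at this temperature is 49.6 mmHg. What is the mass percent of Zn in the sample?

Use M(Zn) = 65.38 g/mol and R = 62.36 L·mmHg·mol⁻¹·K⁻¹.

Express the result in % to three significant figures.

36.2 %

P(H2) = 764 − 49.6 = 714.4 mmHg
n(H2) = PV/RT = (714.4 × 0.8640) / (62.36 × 311.15) = 0.03181 mol
n(Zn) = (1/1) × 0.03181 = 0.03181 mol
m(Zn) = 0.03181 × 65.38 = 2.080 g
%Zn = 2.080 / 5.75 × 100 = 36.17%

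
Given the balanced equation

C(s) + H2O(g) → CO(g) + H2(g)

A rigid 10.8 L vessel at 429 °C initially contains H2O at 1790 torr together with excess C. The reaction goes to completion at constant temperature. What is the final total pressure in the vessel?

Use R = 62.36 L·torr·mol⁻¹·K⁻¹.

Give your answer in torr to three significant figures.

3580 torr

At constant T and V, P ∝ n(gas): 1 mol gas → 2 mol gas.
P_final = (2/1) × 1790 = 3580 torr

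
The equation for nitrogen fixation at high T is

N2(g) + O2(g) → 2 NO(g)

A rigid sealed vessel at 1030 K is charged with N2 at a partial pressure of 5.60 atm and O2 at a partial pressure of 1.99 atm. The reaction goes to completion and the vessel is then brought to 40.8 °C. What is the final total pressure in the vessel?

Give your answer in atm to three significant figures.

Because the vessel is rigid and T is held at 1030 K, work the stoichiometry in partial pressures (P_i = n_iRT/V).
P(O2) required for 5.60 atm of N2 = (1/1) × 5.60 = 5.600 atm; available 1.99 atm, so O2 is limiting.
P(N2) remaining = 5.60 − (1/1) × 1.99 = 3.610 atm
P(gaseous products) = (2)/1 × 1.99 = 3.980 atm
P_total at 1030 K = 3.610 + 3.980 = 7.590 atm
Scaling to 40.8 °C: P = 7.590 × 313.95/1030 = 2.313 atm

2.31 atm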